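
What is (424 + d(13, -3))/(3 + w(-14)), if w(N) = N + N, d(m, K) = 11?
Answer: -87/5 ≈ -17.400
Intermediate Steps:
w(N) = 2*N
(424 + d(13, -3))/(3 + w(-14)) = (424 + 11)/(3 + 2*(-14)) = 435/(3 - 28) = 435/(-25) = 435*(-1/25) = -87/5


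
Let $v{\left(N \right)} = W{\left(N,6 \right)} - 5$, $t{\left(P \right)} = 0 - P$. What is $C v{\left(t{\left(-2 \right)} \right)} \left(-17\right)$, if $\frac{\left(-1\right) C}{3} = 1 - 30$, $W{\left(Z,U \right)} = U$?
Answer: $-1479$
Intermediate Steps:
$t{\left(P \right)} = - P$
$C = 87$ ($C = - 3 \left(1 - 30\right) = \left(-3\right) \left(-29\right) = 87$)
$v{\left(N \right)} = 1$ ($v{\left(N \right)} = 6 - 5 = 1$)
$C v{\left(t{\left(-2 \right)} \right)} \left(-17\right) = 87 \cdot 1 \left(-17\right) = 87 \left(-17\right) = -1479$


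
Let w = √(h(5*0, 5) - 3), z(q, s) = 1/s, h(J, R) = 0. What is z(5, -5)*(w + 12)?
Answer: -12/5 - I*√3/5 ≈ -2.4 - 0.34641*I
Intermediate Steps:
w = I*√3 (w = √(0 - 3) = √(-3) = I*√3 ≈ 1.732*I)
z(5, -5)*(w + 12) = (I*√3 + 12)/(-5) = -(12 + I*√3)/5 = -12/5 - I*√3/5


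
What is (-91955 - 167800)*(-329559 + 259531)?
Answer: 18190123140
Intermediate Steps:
(-91955 - 167800)*(-329559 + 259531) = -259755*(-70028) = 18190123140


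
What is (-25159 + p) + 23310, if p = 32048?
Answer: 30199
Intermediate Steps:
(-25159 + p) + 23310 = (-25159 + 32048) + 23310 = 6889 + 23310 = 30199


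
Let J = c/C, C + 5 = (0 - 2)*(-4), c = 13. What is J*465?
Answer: 2015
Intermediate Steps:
C = 3 (C = -5 + (0 - 2)*(-4) = -5 - 2*(-4) = -5 + 8 = 3)
J = 13/3 ≈ 4.3333
J*465 = (13/3)*465 = 2015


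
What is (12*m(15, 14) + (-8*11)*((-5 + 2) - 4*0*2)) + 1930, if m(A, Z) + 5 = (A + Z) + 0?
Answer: 2482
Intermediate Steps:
m(A, Z) = -5 + A + Z (m(A, Z) = -5 + ((A + Z) + 0) = -5 + (A + Z) = -5 + A + Z)
(12*m(15, 14) + (-8*11)*((-5 + 2) - 4*0*2)) + 1930 = (12*(-5 + 15 + 14) + (-8*11)*((-5 + 2) - 4*0*2)) + 1930 = (12*24 - 88*(-3 + 0*2)) + 1930 = (288 - 88*(-3 + 0)) + 1930 = (288 - 88*(-3)) + 1930 = (288 + 264) + 1930 = 552 + 1930 = 2482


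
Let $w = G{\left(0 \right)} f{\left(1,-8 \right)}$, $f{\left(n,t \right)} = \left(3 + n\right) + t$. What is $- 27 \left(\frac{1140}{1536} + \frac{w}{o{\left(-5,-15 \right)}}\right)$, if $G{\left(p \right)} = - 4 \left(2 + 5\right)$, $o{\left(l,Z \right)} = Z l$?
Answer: $- \frac{193149}{3200} \approx -60.359$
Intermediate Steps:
$G{\left(p \right)} = -28$ ($G{\left(p \right)} = \left(-4\right) 7 = -28$)
$f{\left(n,t \right)} = 3 + n + t$
$w = 112$ ($w = - 28 \left(3 + 1 - 8\right) = \left(-28\right) \left(-4\right) = 112$)
$- 27 \left(\frac{1140}{1536} + \frac{w}{o{\left(-5,-15 \right)}}\right) = - 27 \left(\frac{1140}{1536} + \frac{112}{\left(-15\right) \left(-5\right)}\right) = - 27 \left(1140 \cdot \frac{1}{1536} + \frac{112}{75}\right) = - 27 \left(\frac{95}{128} + 112 \cdot \frac{1}{75}\right) = - 27 \left(\frac{95}{128} + \frac{112}{75}\right) = \left(-27\right) \frac{21461}{9600} = - \frac{193149}{3200}$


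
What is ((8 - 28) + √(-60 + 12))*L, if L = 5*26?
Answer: -2600 + 520*I*√3 ≈ -2600.0 + 900.67*I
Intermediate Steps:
L = 130
((8 - 28) + √(-60 + 12))*L = ((8 - 28) + √(-60 + 12))*130 = (-20 + √(-48))*130 = (-20 + 4*I*√3)*130 = -2600 + 520*I*√3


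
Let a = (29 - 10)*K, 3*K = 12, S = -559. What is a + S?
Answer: -483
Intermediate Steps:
K = 4 (K = (⅓)*12 = 4)
a = 76 (a = (29 - 10)*4 = 19*4 = 76)
a + S = 76 - 559 = -483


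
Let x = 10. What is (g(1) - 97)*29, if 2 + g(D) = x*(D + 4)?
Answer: -1421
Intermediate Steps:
g(D) = 38 + 10*D (g(D) = -2 + 10*(D + 4) = -2 + 10*(4 + D) = -2 + (40 + 10*D) = 38 + 10*D)
(g(1) - 97)*29 = ((38 + 10*1) - 97)*29 = ((38 + 10) - 97)*29 = (48 - 97)*29 = -49*29 = -1421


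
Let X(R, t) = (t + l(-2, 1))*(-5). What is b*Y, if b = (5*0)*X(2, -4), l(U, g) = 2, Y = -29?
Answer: 0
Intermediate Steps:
X(R, t) = -10 - 5*t (X(R, t) = (t + 2)*(-5) = (2 + t)*(-5) = -10 - 5*t)
b = 0 (b = (5*0)*(-10 - 5*(-4)) = 0*(-10 + 20) = 0*10 = 0)
b*Y = 0*(-29) = 0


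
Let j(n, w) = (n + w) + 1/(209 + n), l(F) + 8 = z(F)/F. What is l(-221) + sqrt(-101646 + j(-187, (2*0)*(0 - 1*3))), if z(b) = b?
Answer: -7 + 15*I*sqrt(219054)/22 ≈ -7.0 + 319.11*I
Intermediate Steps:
l(F) = -7 (l(F) = -8 + F/F = -8 + 1 = -7)
j(n, w) = n + w + 1/(209 + n)
l(-221) + sqrt(-101646 + j(-187, (2*0)*(0 - 1*3))) = -7 + sqrt(-101646 + (1 + (-187)**2 + 209*(-187) + 209*((2*0)*(0 - 1*3)) - 187*2*0*(0 - 1*3))/(209 - 187)) = -7 + sqrt(-101646 + (1 + 34969 - 39083 + 209*(0*(0 - 3)) - 0*(0 - 3))/22) = -7 + sqrt(-101646 + (1 + 34969 - 39083 + 209*(0*(-3)) - 0*(-3))/22) = -7 + sqrt(-101646 + (1 + 34969 - 39083 + 209*0 - 187*0)/22) = -7 + sqrt(-101646 + (1 + 34969 - 39083 + 0 + 0)/22) = -7 + sqrt(-101646 + (1/22)*(-4113)) = -7 + sqrt(-101646 - 4113/22) = -7 + sqrt(-2240325/22) = -7 + 15*I*sqrt(219054)/22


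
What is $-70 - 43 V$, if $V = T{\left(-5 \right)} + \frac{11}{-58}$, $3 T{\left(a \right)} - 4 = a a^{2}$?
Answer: $\frac{291013}{174} \approx 1672.5$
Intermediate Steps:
$T{\left(a \right)} = \frac{4}{3} + \frac{a^{3}}{3}$ ($T{\left(a \right)} = \frac{4}{3} + \frac{a a^{2}}{3} = \frac{4}{3} + \frac{a^{3}}{3}$)
$V = - \frac{7051}{174}$ ($V = \left(\frac{4}{3} + \frac{\left(-5\right)^{3}}{3}\right) + \frac{11}{-58} = \left(\frac{4}{3} + \frac{1}{3} \left(-125\right)\right) + 11 \left(- \frac{1}{58}\right) = \left(\frac{4}{3} - \frac{125}{3}\right) - \frac{11}{58} = - \frac{121}{3} - \frac{11}{58} = - \frac{7051}{174} \approx -40.523$)
$-70 - 43 V = -70 - - \frac{303193}{174} = -70 + \frac{303193}{174} = \frac{291013}{174}$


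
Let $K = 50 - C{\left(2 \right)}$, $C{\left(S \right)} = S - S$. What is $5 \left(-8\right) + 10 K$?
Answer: $460$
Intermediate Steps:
$C{\left(S \right)} = 0$
$K = 50$ ($K = 50 - 0 = 50 + 0 = 50$)
$5 \left(-8\right) + 10 K = 5 \left(-8\right) + 10 \cdot 50 = -40 + 500 = 460$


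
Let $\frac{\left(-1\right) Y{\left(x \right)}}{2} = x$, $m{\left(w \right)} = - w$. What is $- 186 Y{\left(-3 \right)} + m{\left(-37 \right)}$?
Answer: $-1079$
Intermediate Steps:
$Y{\left(x \right)} = - 2 x$
$- 186 Y{\left(-3 \right)} + m{\left(-37 \right)} = - 186 \left(\left(-2\right) \left(-3\right)\right) - -37 = \left(-186\right) 6 + 37 = -1116 + 37 = -1079$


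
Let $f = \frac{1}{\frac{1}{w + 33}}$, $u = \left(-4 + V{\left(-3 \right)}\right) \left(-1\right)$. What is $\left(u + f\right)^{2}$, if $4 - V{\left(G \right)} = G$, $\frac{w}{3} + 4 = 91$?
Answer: $84681$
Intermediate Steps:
$w = 261$ ($w = -12 + 3 \cdot 91 = -12 + 273 = 261$)
$V{\left(G \right)} = 4 - G$
$u = -3$ ($u = \left(-4 + \left(4 - -3\right)\right) \left(-1\right) = \left(-4 + \left(4 + 3\right)\right) \left(-1\right) = \left(-4 + 7\right) \left(-1\right) = 3 \left(-1\right) = -3$)
$f = 294$ ($f = \frac{1}{\frac{1}{261 + 33}} = \frac{1}{\frac{1}{294}} = 294$)
$\left(u + f\right)^{2} = \left(-3 + 294\right)^{2} = 291^{2} = 84681$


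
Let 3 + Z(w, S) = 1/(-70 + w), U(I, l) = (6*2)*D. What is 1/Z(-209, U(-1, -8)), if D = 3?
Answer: -279/838 ≈ -0.33294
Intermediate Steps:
U(I, l) = 36 (U(I, l) = (6*2)*3 = 12*3 = 36)
Z(w, S) = -3 + 1/(-70 + w)
1/Z(-209, U(-1, -8)) = 1/((211 - 3*(-209))/(-70 - 209)) = 1/((211 + 627)/(-279)) = 1/(-1/279*838) = 1/(-838/279) = -279/838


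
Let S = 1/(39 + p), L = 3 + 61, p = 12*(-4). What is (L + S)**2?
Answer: 330625/81 ≈ 4081.8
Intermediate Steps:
p = -48
L = 64
S = -1/9 (S = 1/(39 - 48) = 1/(-9) = -1/9 ≈ -0.11111)
(L + S)**2 = (64 - 1/9)**2 = (575/9)**2 = 330625/81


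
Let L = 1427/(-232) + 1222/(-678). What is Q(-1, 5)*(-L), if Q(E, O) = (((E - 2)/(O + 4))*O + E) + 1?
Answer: -3127525/235944 ≈ -13.255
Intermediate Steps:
L = -625505/78648 (L = 1427*(-1/232) + 1222*(-1/678) = -1427/232 - 611/339 = -625505/78648 ≈ -7.9532)
Q(E, O) = 1 + E + O*(-2 + E)/(4 + O) (Q(E, O) = (((-2 + E)/(4 + O))*O + E) + 1 = (O*(-2 + E)/(4 + O) + E) + 1 = (E + O*(-2 + E)/(4 + O)) + 1 = 1 + E + O*(-2 + E)/(4 + O))
Q(-1, 5)*(-L) = ((4 - 1*5 + 4*(-1) + 2*(-1)*5)/(4 + 5))*(-1*(-625505/78648)) = ((4 - 5 - 4 - 10)/9)*(625505/78648) = ((1/9)*(-15))*(625505/78648) = -5/3*625505/78648 = -3127525/235944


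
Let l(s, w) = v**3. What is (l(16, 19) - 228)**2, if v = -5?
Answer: 124609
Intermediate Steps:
l(s, w) = -125 (l(s, w) = (-5)**3 = -125)
(l(16, 19) - 228)**2 = (-125 - 228)**2 = (-353)**2 = 124609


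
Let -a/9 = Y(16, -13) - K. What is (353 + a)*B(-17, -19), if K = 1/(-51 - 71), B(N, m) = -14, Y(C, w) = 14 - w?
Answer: -93877/61 ≈ -1539.0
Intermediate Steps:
K = -1/122 (K = 1/(-122) = -1/122 ≈ -0.0081967)
a = -29655/122 (a = -9*((14 - 1*(-13)) - 1*(-1/122)) = -9*((14 + 13) + 1/122) = -9*(27 + 1/122) = -9*3295/122 = -29655/122 ≈ -243.07)
(353 + a)*B(-17, -19) = (353 - 29655/122)*(-14) = (13411/122)*(-14) = -93877/61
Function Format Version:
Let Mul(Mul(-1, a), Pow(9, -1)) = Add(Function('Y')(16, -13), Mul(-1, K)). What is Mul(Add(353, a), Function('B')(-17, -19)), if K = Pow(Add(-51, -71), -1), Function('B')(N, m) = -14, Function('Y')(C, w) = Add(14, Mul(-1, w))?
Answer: Rational(-93877, 61) ≈ -1539.0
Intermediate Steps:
K = Rational(-1, 122) (K = Pow(-122, -1) = Rational(-1, 122) ≈ -0.0081967)
a = Rational(-29655, 122) (a = Mul(-9, Add(Add(14, Mul(-1, -13)), Mul(-1, Rational(-1, 122)))) = Mul(-9, Add(Add(14, 13), Rational(1, 122))) = Mul(-9, Add(27, Rational(1, 122))) = Mul(-9, Rational(3295, 122)) = Rational(-29655, 122) ≈ -243.07)
Mul(Add(353, a), Function('B')(-17, -19)) = Mul(Add(353, Rational(-29655, 122)), -14) = Mul(Rational(13411, 122), -14) = Rational(-93877, 61)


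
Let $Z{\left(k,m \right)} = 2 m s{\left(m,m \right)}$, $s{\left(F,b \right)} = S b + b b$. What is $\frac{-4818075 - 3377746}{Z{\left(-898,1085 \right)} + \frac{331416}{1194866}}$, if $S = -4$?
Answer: $- \frac{257708101447}{80029623331082} \approx -0.0032202$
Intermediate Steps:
$s{\left(F,b \right)} = b^{2} - 4 b$ ($s{\left(F,b \right)} = - 4 b + b b = - 4 b + b^{2} = b^{2} - 4 b$)
$Z{\left(k,m \right)} = 2 m^{2} \left(-4 + m\right)$ ($Z{\left(k,m \right)} = 2 m m \left(-4 + m\right) = 2 m^{2} \left(-4 + m\right)$)
$\frac{-4818075 - 3377746}{Z{\left(-898,1085 \right)} + \frac{331416}{1194866}} = \frac{-4818075 - 3377746}{2 \cdot 1085^{2} \left(-4 + 1085\right) + \frac{331416}{1194866}} = \frac{-4818075 - 3377746}{2 \cdot 1177225 \cdot 1081 + 331416 \cdot \frac{1}{1194866}} = - \frac{8195821}{2545160450 + \frac{165708}{597433}} = - \frac{8195821}{\frac{1520562843290558}{597433}} = \left(-8195821\right) \frac{597433}{1520562843290558} = - \frac{257708101447}{80029623331082}$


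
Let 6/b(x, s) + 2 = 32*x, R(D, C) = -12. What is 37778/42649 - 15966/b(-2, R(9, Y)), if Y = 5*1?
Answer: 7490311052/42649 ≈ 1.7563e+5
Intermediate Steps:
Y = 5
b(x, s) = 6/(-2 + 32*x)
37778/42649 - 15966/b(-2, R(9, Y)) = 37778/42649 - 15966/(3/(-1 + 16*(-2))) = 37778*(1/42649) - 15966/(3/(-1 - 32)) = 37778/42649 - 15966/(3/(-33)) = 37778/42649 - 15966/(3*(-1/33)) = 37778/42649 - 15966/(-1/11) = 37778/42649 - 15966*(-11) = 37778/42649 + 175626 = 7490311052/42649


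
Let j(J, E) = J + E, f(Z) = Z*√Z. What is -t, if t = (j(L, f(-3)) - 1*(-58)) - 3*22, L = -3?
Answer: 11 + 3*I*√3 ≈ 11.0 + 5.1962*I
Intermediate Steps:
f(Z) = Z^(3/2)
j(J, E) = E + J
t = -11 - 3*I*√3 (t = (((-3)^(3/2) - 3) - 1*(-58)) - 3*22 = ((-3*I*√3 - 3) + 58) - 66 = ((-3 - 3*I*√3) + 58) - 66 = (55 - 3*I*√3) - 66 = -11 - 3*I*√3 ≈ -11.0 - 5.1962*I)
-t = -(-11 - 3*I*√3) = 11 + 3*I*√3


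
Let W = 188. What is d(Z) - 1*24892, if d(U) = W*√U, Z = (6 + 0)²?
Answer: -23764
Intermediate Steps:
Z = 36 (Z = 6² = 36)
d(U) = 188*√U
d(Z) - 1*24892 = 188*√36 - 1*24892 = 188*6 - 24892 = 1128 - 24892 = -23764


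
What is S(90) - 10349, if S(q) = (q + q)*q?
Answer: 5851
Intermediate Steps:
S(q) = 2*q² (S(q) = (2*q)*q = 2*q²)
S(90) - 10349 = 2*90² - 10349 = 2*8100 - 10349 = 16200 - 10349 = 5851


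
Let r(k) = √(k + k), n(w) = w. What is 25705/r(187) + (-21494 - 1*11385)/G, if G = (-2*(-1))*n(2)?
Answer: -32879/4 + 25705*√374/374 ≈ -6890.6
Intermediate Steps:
r(k) = √2*√k (r(k) = √(2*k) = √2*√k)
G = 4 (G = -2*(-1)*2 = 2*2 = 4)
25705/r(187) + (-21494 - 1*11385)/G = 25705/((√2*√187)) + (-21494 - 1*11385)/4 = 25705/(√374) + (-21494 - 11385)*(¼) = 25705*(√374/374) - 32879*¼ = 25705*√374/374 - 32879/4 = -32879/4 + 25705*√374/374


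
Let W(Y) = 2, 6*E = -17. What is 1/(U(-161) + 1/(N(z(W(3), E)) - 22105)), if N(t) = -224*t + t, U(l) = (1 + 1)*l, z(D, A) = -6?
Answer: -20767/6686975 ≈ -0.0031056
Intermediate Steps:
E = -17/6 (E = (1/6)*(-17) = -17/6 ≈ -2.8333)
U(l) = 2*l
N(t) = -223*t
1/(U(-161) + 1/(N(z(W(3), E)) - 22105)) = 1/(2*(-161) + 1/(-223*(-6) - 22105)) = 1/(-322 + 1/(1338 - 22105)) = 1/(-322 + 1/(-20767)) = 1/(-322 - 1/20767) = 1/(-6686975/20767) = -20767/6686975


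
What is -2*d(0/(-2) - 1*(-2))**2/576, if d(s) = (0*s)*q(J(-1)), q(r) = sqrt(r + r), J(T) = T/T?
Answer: 0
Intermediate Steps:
J(T) = 1
q(r) = sqrt(2)*sqrt(r) (q(r) = sqrt(2*r) = sqrt(2)*sqrt(r))
d(s) = 0 (d(s) = (0*s)*(sqrt(2)*sqrt(1)) = 0*(sqrt(2)*1) = 0*sqrt(2) = 0)
-2*d(0/(-2) - 1*(-2))**2/576 = -2*(0/24)**2 = -2*(0*(1/24))**2 = -2*0**2 = -2*0 = 0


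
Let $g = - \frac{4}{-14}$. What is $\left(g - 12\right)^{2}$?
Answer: $\frac{6724}{49} \approx 137.22$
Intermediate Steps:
$g = \frac{2}{7}$ ($g = \left(-4\right) \left(- \frac{1}{14}\right) = \frac{2}{7} \approx 0.28571$)
$\left(g - 12\right)^{2} = \left(\frac{2}{7} - 12\right)^{2} = \left(- \frac{82}{7}\right)^{2} = \frac{6724}{49}$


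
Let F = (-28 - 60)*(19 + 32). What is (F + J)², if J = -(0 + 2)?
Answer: 20160100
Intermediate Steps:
J = -2 (J = -1*2 = -2)
F = -4488 (F = -88*51 = -4488)
(F + J)² = (-4488 - 2)² = (-4490)² = 20160100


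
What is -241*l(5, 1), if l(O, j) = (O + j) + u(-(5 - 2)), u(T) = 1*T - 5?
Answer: 482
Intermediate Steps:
u(T) = -5 + T (u(T) = T - 5 = -5 + T)
l(O, j) = -8 + O + j (l(O, j) = (O + j) + (-5 - (5 - 2)) = (O + j) + (-5 - 1*3) = (O + j) + (-5 - 3) = (O + j) - 8 = -8 + O + j)
-241*l(5, 1) = -241*(-8 + 5 + 1) = -241*(-2) = 482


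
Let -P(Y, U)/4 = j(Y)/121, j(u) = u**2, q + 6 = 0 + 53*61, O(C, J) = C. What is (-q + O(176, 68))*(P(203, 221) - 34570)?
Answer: 13265156106/121 ≈ 1.0963e+8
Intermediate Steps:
q = 3227 (q = -6 + (0 + 53*61) = -6 + (0 + 3233) = -6 + 3233 = 3227)
P(Y, U) = -4*Y**2/121
(-q + O(176, 68))*(P(203, 221) - 34570) = (-1*3227 + 176)*(-4/121*203**2 - 34570) = (-3227 + 176)*(-4/121*41209 - 34570) = -3051*(-164836/121 - 34570) = -3051*(-4347806/121) = 13265156106/121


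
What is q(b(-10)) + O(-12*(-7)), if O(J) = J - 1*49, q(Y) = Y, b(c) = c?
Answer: 25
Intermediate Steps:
O(J) = -49 + J (O(J) = J - 49 = -49 + J)
q(b(-10)) + O(-12*(-7)) = -10 + (-49 - 12*(-7)) = -10 + (-49 + 84) = -10 + 35 = 25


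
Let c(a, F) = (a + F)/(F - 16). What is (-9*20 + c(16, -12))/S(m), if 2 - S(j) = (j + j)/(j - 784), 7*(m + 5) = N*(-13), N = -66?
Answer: -5882565/76832 ≈ -76.564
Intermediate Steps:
c(a, F) = (F + a)/(-16 + F)
m = 823/7 (m = -5 + (-66*(-13))/7 = -5 + (⅐)*858 = -5 + 858/7 = 823/7 ≈ 117.57)
S(j) = 2 - 2*j/(-784 + j) (S(j) = 2 - (j + j)/(j - 784) = 2 - 2*j/(-784 + j))
(-9*20 + c(16, -12))/S(m) = (-9*20 + (-12 + 16)/(-16 - 12))/((-1568/(-784 + 823/7))) = (-180 + 4/(-28))/((-1568/(-4665/7))) = (-180 - 1/28*4)/((-1568*(-7/4665))) = (-180 - ⅐)/(10976/4665) = -1261/7*4665/10976 = -5882565/76832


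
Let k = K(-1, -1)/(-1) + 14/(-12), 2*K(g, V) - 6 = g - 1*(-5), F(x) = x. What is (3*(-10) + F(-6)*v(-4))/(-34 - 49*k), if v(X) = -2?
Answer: -108/1609 ≈ -0.067122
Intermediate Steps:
K(g, V) = 11/2 + g/2 (K(g, V) = 3 + (g - 1*(-5))/2 = 3 + (g + 5)/2 = 3 + (5 + g)/2 = 3 + (5/2 + g/2) = 11/2 + g/2)
k = -37/6 (k = (11/2 + (½)*(-1))/(-1) + 14/(-12) = (11/2 - ½)*(-1) + 14*(-1/12) = 5*(-1) - 7/6 = -5 - 7/6 = -37/6 ≈ -6.1667)
(3*(-10) + F(-6)*v(-4))/(-34 - 49*k) = (3*(-10) - 6*(-2))/(-34 - 49*(-37/6)) = (-30 + 12)/(-34 + 1813/6) = -18/1609/6 = -18*6/1609 = -108/1609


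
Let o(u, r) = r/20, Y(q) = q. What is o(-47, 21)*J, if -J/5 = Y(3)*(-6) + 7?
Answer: 231/4 ≈ 57.750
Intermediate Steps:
o(u, r) = r/20
J = 55 (J = -5*(3*(-6) + 7) = -5*(-18 + 7) = -5*(-11) = 55)
o(-47, 21)*J = ((1/20)*21)*55 = (21/20)*55 = 231/4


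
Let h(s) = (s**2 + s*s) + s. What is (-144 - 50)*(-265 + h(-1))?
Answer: 51216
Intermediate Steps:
h(s) = s + 2*s**2 (h(s) = (s**2 + s**2) + s = 2*s**2 + s = s + 2*s**2)
(-144 - 50)*(-265 + h(-1)) = (-144 - 50)*(-265 - (1 + 2*(-1))) = -194*(-265 - (1 - 2)) = -194*(-265 - 1*(-1)) = -194*(-265 + 1) = -194*(-264) = 51216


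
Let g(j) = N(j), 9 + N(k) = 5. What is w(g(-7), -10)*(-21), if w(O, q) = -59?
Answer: 1239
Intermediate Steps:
N(k) = -4 (N(k) = -9 + 5 = -4)
g(j) = -4
w(g(-7), -10)*(-21) = -59*(-21) = 1239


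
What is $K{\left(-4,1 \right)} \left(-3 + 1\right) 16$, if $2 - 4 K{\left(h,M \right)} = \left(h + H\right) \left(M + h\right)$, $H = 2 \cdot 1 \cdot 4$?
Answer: $-112$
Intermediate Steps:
$H = 8$ ($H = 2 \cdot 4 = 8$)
$K{\left(h,M \right)} = \frac{1}{2} - \frac{\left(8 + h\right) \left(M + h\right)}{4}$ ($K{\left(h,M \right)} = \frac{1}{2} - \frac{\left(h + 8\right) \left(M + h\right)}{4} = \frac{1}{2} - \frac{\left(8 + h\right) \left(M + h\right)}{4}$)
$K{\left(-4,1 \right)} \left(-3 + 1\right) 16 = \left(\frac{1}{2} - 2 - -8 - \frac{\left(-4\right)^{2}}{4} - \frac{1}{4} \left(-4\right)\right) \left(-3 + 1\right) 16 = \left(\frac{1}{2} - 2 + 8 - 4 + 1\right) \left(-2\right) 16 = \frac{7}{2} \left(-2\right) 16 = \left(-7\right) 16 = -112$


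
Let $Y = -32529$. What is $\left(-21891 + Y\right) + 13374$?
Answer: $-41046$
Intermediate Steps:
$\left(-21891 + Y\right) + 13374 = \left(-21891 - 32529\right) + 13374 = -54420 + 13374 = -41046$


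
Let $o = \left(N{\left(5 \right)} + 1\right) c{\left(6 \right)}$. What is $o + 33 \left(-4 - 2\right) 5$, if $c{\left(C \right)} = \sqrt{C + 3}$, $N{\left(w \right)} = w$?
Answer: $-972$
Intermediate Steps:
$c{\left(C \right)} = \sqrt{3 + C}$
$o = 18$ ($o = \left(5 + 1\right) \sqrt{3 + 6} = 6 \sqrt{9} = 6 \cdot 3 = 18$)
$o + 33 \left(-4 - 2\right) 5 = 18 + 33 \left(-4 - 2\right) 5 = 18 + 33 \left(\left(-6\right) 5\right) = 18 + 33 \left(-30\right) = 18 - 990 = -972$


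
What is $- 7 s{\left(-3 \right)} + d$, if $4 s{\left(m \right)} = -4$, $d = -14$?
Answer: $-7$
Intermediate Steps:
$s{\left(m \right)} = -1$ ($s{\left(m \right)} = \frac{1}{4} \left(-4\right) = -1$)
$- 7 s{\left(-3 \right)} + d = \left(-7\right) \left(-1\right) - 14 = 7 - 14 = -7$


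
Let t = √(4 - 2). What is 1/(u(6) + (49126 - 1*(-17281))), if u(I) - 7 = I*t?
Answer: 11069/735136554 - √2/735136554 ≈ 1.5055e-5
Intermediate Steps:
t = √2 ≈ 1.4142
u(I) = 7 + I*√2
1/(u(6) + (49126 - 1*(-17281))) = 1/((7 + 6*√2) + (49126 - 1*(-17281))) = 1/((7 + 6*√2) + (49126 + 17281)) = 1/((7 + 6*√2) + 66407) = 1/(66414 + 6*√2)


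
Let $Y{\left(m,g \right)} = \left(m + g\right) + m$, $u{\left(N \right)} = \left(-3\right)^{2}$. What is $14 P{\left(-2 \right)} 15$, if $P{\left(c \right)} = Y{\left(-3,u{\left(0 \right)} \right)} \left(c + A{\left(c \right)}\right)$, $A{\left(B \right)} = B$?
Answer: $-2520$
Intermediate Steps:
$u{\left(N \right)} = 9$
$Y{\left(m,g \right)} = g + 2 m$ ($Y{\left(m,g \right)} = \left(g + m\right) + m = g + 2 m$)
$P{\left(c \right)} = 6 c$ ($P{\left(c \right)} = \left(9 + 2 \left(-3\right)\right) \left(c + c\right) = \left(9 - 6\right) 2 c = 3 \cdot 2 c = 6 c$)
$14 P{\left(-2 \right)} 15 = 14 \cdot 6 \left(-2\right) 15 = 14 \left(-12\right) 15 = \left(-168\right) 15 = -2520$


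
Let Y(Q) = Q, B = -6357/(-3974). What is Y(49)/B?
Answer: 194726/6357 ≈ 30.632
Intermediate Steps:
B = 6357/3974 (B = -6357*(-1/3974) = 6357/3974 ≈ 1.5996)
Y(49)/B = 49/(6357/3974) = 49*(3974/6357) = 194726/6357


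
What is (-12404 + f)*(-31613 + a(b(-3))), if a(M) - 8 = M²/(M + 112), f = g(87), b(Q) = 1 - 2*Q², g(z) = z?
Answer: 36977924962/95 ≈ 3.8924e+8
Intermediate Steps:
b(Q) = 1 - 2*Q²
f = 87
a(M) = 8 + M²/(112 + M) (a(M) = 8 + M²/(M + 112) = 8 + M²/(112 + M))
(-12404 + f)*(-31613 + a(b(-3))) = (-12404 + 87)*(-31613 + (896 + (1 - 2*(-3)²)² + 8*(1 - 2*(-3)²))/(112 + (1 - 2*(-3)²))) = -12317*(-31613 + (896 + (1 - 2*9)² + 8*(1 - 2*9))/(112 + (1 - 2*9))) = -12317*(-31613 + (896 + (1 - 18)² + 8*(1 - 18))/(112 + (1 - 18))) = -12317*(-31613 + (896 + (-17)² + 8*(-17))/(112 - 17)) = -12317*(-31613 + (896 + 289 - 136)/95) = -12317*(-31613 + (1/95)*1049) = -12317*(-31613 + 1049/95) = -12317*(-3002186/95) = 36977924962/95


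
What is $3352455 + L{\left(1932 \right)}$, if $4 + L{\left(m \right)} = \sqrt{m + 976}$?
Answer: $3352451 + 2 \sqrt{727} \approx 3.3525 \cdot 10^{6}$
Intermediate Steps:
$L{\left(m \right)} = -4 + \sqrt{976 + m}$ ($L{\left(m \right)} = -4 + \sqrt{m + 976} = -4 + \sqrt{976 + m}$)
$3352455 + L{\left(1932 \right)} = 3352455 - \left(4 - \sqrt{976 + 1932}\right) = 3352455 - \left(4 - \sqrt{2908}\right) = 3352455 - \left(4 - 2 \sqrt{727}\right) = 3352451 + 2 \sqrt{727}$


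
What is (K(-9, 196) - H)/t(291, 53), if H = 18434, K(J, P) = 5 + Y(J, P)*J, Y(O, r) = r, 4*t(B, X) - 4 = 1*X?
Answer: -26924/19 ≈ -1417.1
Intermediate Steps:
t(B, X) = 1 + X/4 (t(B, X) = 1 + (1*X)/4 = 1 + X/4)
K(J, P) = 5 + J*P (K(J, P) = 5 + P*J = 5 + J*P)
(K(-9, 196) - H)/t(291, 53) = ((5 - 9*196) - 1*18434)/(1 + (¼)*53) = ((5 - 1764) - 18434)/(1 + 53/4) = (-1759 - 18434)/(57/4) = -20193*4/57 = -26924/19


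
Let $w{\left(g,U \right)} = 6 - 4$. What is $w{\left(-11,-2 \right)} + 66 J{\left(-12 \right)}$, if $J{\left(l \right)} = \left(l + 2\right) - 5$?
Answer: $-988$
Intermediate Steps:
$J{\left(l \right)} = -3 + l$ ($J{\left(l \right)} = \left(2 + l\right) - 5 = -3 + l$)
$w{\left(g,U \right)} = 2$
$w{\left(-11,-2 \right)} + 66 J{\left(-12 \right)} = 2 + 66 \left(-3 - 12\right) = 2 + 66 \left(-15\right) = 2 - 990 = -988$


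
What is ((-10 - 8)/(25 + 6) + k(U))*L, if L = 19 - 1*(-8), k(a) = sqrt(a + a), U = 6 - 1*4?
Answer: 1188/31 ≈ 38.323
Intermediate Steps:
U = 2 (U = 6 - 4 = 2)
k(a) = sqrt(2)*sqrt(a) (k(a) = sqrt(2*a) = sqrt(2)*sqrt(a))
L = 27 (L = 19 + 8 = 27)
((-10 - 8)/(25 + 6) + k(U))*L = ((-10 - 8)/(25 + 6) + sqrt(2)*sqrt(2))*27 = (-18/31 + 2)*27 = (44/31)*27 = 1188/31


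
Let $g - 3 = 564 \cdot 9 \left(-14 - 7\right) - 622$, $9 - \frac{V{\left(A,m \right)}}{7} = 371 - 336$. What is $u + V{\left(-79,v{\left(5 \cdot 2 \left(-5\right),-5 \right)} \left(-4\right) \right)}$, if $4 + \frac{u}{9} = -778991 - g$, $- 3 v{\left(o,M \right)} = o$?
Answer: $-6046202$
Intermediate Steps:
$v{\left(o,M \right)} = - \frac{o}{3}$
$V{\left(A,m \right)} = -182$ ($V{\left(A,m \right)} = 63 - 7 \left(371 - 336\right) = 63 - 245 = -182$)
$g = -107215$ ($g = 3 + \left(564 \cdot 9 \left(-14 - 7\right) - 622\right) = 3 + \left(564 \cdot 9 \left(-21\right) - 622\right) = 3 + \left(564 \left(-189\right) - 622\right) = 3 - 107218 = -107215$)
$u = -6046020$ ($u = -36 + 9 \left(-778991 - -107215\right) = -36 + 9 \left(-778991 + 107215\right) = -36 + 9 \left(-671776\right) = -36 - 6045984 = -6046020$)
$u + V{\left(-79,v{\left(5 \cdot 2 \left(-5\right),-5 \right)} \left(-4\right) \right)} = -6046020 - 182 = -6046202$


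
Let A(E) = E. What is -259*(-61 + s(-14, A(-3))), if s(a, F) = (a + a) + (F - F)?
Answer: 23051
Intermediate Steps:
s(a, F) = 2*a (s(a, F) = 2*a + 0 = 2*a)
-259*(-61 + s(-14, A(-3))) = -259*(-61 + 2*(-14)) = -259*(-61 - 28) = -259*(-89) = 23051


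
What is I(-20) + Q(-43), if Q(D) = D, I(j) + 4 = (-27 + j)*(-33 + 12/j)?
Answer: 7661/5 ≈ 1532.2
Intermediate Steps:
I(j) = -4 + (-33 + 12/j)*(-27 + j) (I(j) = -4 + (-27 + j)*(-33 + 12/j) = -4 + (-33 + 12/j)*(-27 + j))
I(-20) + Q(-43) = (899 - 324/(-20) - 33*(-20)) - 43 = (899 - 324*(-1/20) + 660) - 43 = (899 + 81/5 + 660) - 43 = 7876/5 - 43 = 7661/5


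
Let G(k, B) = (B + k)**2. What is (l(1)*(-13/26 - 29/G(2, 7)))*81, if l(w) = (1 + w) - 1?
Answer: -139/2 ≈ -69.500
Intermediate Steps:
l(w) = w
(l(1)*(-13/26 - 29/G(2, 7)))*81 = (1*(-13/26 - 29/(7 + 2)**2))*81 = (1*(-13*1/26 - 29/(9**2)))*81 = (1*(-1/2 - 29/81))*81 = (1*(-139/162))*81 = -139/162*81 = -139/2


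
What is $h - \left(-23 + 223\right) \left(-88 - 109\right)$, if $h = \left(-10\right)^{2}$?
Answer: $39500$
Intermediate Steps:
$h = 100$
$h - \left(-23 + 223\right) \left(-88 - 109\right) = 100 - \left(-23 + 223\right) \left(-88 - 109\right) = 100 - 200 \left(-197\right) = 100 - -39400 = 100 + 39400 = 39500$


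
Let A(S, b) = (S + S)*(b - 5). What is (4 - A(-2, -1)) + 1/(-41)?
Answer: -821/41 ≈ -20.024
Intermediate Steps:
A(S, b) = 2*S*(-5 + b) (A(S, b) = (2*S)*(-5 + b) = 2*S*(-5 + b))
(4 - A(-2, -1)) + 1/(-41) = (4 - 2*(-2)*(-5 - 1)) + 1/(-41) = (4 - 2*(-2)*(-6)) - 1/41 = (4 - 1*24) - 1/41 = (4 - 24) - 1/41 = -20 - 1/41 = -821/41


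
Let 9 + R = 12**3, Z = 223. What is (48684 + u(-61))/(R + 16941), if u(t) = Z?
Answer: 48907/18660 ≈ 2.6210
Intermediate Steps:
u(t) = 223
R = 1719 (R = -9 + 12**3 = -9 + 1728 = 1719)
(48684 + u(-61))/(R + 16941) = (48684 + 223)/(1719 + 16941) = 48907/18660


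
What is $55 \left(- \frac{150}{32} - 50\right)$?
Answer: $- \frac{48125}{16} \approx -3007.8$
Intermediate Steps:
$55 \left(- \frac{150}{32} - 50\right) = 55 \left(\left(-150\right) \frac{1}{32} - 50\right) = 55 \left(- \frac{75}{16} - 50\right) = 55 \left(- \frac{875}{16}\right) = - \frac{48125}{16}$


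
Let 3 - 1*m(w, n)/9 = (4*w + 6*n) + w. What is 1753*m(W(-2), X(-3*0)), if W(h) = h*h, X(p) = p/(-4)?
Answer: -268209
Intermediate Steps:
X(p) = -p/4 (X(p) = p*(-1/4) = -p/4)
W(h) = h**2
m(w, n) = 27 - 54*n - 45*w (m(w, n) = 27 - 9*((4*w + 6*n) + w) = 27 - 9*(5*w + 6*n) = 27 + (-54*n - 45*w) = 27 - 54*n - 45*w)
1753*m(W(-2), X(-3*0)) = 1753*(27 - (-27)*(-3*0)/2 - 45*(-2)**2) = 1753*(27 - (-27)*0/2 - 45*4) = 1753*(27 - 54*0 - 180) = 1753*(27 + 0 - 180) = 1753*(-153) = -268209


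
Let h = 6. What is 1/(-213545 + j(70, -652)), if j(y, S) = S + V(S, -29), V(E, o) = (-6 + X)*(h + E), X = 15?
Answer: -1/220011 ≈ -4.5452e-6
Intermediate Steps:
V(E, o) = 54 + 9*E (V(E, o) = (-6 + 15)*(6 + E) = 9*(6 + E) = 54 + 9*E)
j(y, S) = 54 + 10*S (j(y, S) = S + (54 + 9*S) = 54 + 10*S)
1/(-213545 + j(70, -652)) = 1/(-213545 + (54 + 10*(-652))) = 1/(-213545 + (54 - 6520)) = 1/(-213545 - 6466) = 1/(-220011) = -1/220011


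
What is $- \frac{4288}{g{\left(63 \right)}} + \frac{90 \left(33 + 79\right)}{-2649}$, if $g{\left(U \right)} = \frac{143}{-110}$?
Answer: $\frac{37819360}{11479} \approx 3294.7$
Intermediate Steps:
$g{\left(U \right)} = - \frac{13}{10}$ ($g{\left(U \right)} = 143 \left(- \frac{1}{110}\right) = - \frac{13}{10}$)
$- \frac{4288}{g{\left(63 \right)}} + \frac{90 \left(33 + 79\right)}{-2649} = - \frac{4288}{- \frac{13}{10}} + \frac{90 \left(33 + 79\right)}{-2649} = \left(-4288\right) \left(- \frac{10}{13}\right) + 90 \cdot 112 \left(- \frac{1}{2649}\right) = \frac{42880}{13} + 10080 \left(- \frac{1}{2649}\right) = \frac{42880}{13} - \frac{3360}{883} = \frac{37819360}{11479}$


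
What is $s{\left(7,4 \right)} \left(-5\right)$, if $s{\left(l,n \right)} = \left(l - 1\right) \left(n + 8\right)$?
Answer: $-360$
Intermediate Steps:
$s{\left(l,n \right)} = \left(-1 + l\right) \left(8 + n\right)$
$s{\left(7,4 \right)} \left(-5\right) = \left(-8 - 4 + 8 \cdot 7 + 7 \cdot 4\right) \left(-5\right) = \left(-8 - 4 + 56 + 28\right) \left(-5\right) = 72 \left(-5\right) = -360$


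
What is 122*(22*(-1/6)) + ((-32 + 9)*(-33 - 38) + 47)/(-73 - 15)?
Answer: -15392/33 ≈ -466.42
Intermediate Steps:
122*(22*(-1/6)) + ((-32 + 9)*(-33 - 38) + 47)/(-73 - 15) = 122*(22*(-1*⅙)) + (-23*(-71) + 47)/(-88) = 122*(22*(-⅙)) + (1633 + 47)*(-1/88) = 122*(-11/3) + 1680*(-1/88) = -1342/3 - 210/11 = -15392/33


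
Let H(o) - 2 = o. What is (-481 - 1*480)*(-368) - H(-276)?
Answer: 353922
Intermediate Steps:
H(o) = 2 + o
(-481 - 1*480)*(-368) - H(-276) = (-481 - 1*480)*(-368) - (2 - 276) = (-481 - 480)*(-368) - 1*(-274) = -961*(-368) + 274 = 353648 + 274 = 353922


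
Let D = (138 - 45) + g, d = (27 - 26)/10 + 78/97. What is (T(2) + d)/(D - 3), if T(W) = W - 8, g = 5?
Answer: -4943/92150 ≈ -0.053641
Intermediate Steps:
T(W) = -8 + W
d = 877/970 (d = 1*(⅒) + 78*(1/97) = ⅒ + 78/97 = 877/970 ≈ 0.90412)
D = 98 (D = (138 - 45) + 5 = 93 + 5 = 98)
(T(2) + d)/(D - 3) = ((-8 + 2) + 877/970)/(98 - 3) = (-6 + 877/970)/95 = -4943/970*1/95 = -4943/92150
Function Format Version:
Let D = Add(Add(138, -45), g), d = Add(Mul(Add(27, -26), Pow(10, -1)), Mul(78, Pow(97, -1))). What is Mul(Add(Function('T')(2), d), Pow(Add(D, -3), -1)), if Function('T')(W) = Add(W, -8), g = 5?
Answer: Rational(-4943, 92150) ≈ -0.053641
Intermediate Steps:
Function('T')(W) = Add(-8, W)
d = Rational(877, 970) (d = Add(Mul(1, Rational(1, 10)), Mul(78, Rational(1, 97))) = Add(Rational(1, 10), Rational(78, 97)) = Rational(877, 970) ≈ 0.90412)
D = 98 (D = Add(Add(138, -45), 5) = Add(93, 5) = 98)
Mul(Add(Function('T')(2), d), Pow(Add(D, -3), -1)) = Mul(Add(Add(-8, 2), Rational(877, 970)), Pow(Add(98, -3), -1)) = Mul(Add(-6, Rational(877, 970)), Pow(95, -1)) = Mul(Rational(-4943, 970), Rational(1, 95)) = Rational(-4943, 92150)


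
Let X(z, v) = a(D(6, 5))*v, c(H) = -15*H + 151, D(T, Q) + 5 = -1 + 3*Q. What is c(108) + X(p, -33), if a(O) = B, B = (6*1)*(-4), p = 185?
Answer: -677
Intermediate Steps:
B = -24 (B = 6*(-4) = -24)
D(T, Q) = -6 + 3*Q (D(T, Q) = -5 + (-1 + 3*Q) = -6 + 3*Q)
c(H) = 151 - 15*H
a(O) = -24
X(z, v) = -24*v
c(108) + X(p, -33) = (151 - 15*108) - 24*(-33) = (151 - 1620) + 792 = -1469 + 792 = -677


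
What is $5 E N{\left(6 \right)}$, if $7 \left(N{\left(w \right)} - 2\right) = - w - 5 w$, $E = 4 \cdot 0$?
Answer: $0$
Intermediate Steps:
$E = 0$
$N{\left(w \right)} = 2 - \frac{6 w}{7}$ ($N{\left(w \right)} = 2 + \frac{- w - 5 w}{7} = 2 + \frac{\left(-6\right) w}{7} = 2 - \frac{6 w}{7}$)
$5 E N{\left(6 \right)} = 5 \cdot 0 \left(2 - \frac{36}{7}\right) = 0 \left(2 - \frac{36}{7}\right) = 0 \left(- \frac{22}{7}\right) = 0$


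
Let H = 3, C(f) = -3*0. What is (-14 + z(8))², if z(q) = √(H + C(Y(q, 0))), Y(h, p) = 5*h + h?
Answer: (14 - √3)² ≈ 150.50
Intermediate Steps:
Y(h, p) = 6*h
C(f) = 0
z(q) = √3 (z(q) = √(3 + 0) = √3)
(-14 + z(8))² = (-14 + √3)²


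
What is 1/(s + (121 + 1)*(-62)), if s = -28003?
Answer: -1/35567 ≈ -2.8116e-5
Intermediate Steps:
1/(s + (121 + 1)*(-62)) = 1/(-28003 + (121 + 1)*(-62)) = 1/(-28003 + 122*(-62)) = 1/(-28003 - 7564) = 1/(-35567) = -1/35567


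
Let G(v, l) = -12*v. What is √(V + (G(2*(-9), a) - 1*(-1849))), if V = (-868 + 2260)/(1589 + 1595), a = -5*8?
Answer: √81793378/199 ≈ 45.447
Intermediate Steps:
a = -40
V = 87/199 (V = 1392/3184 = 1392*(1/3184) = 87/199 ≈ 0.43719)
√(V + (G(2*(-9), a) - 1*(-1849))) = √(87/199 + (-24*(-9) - 1*(-1849))) = √(87/199 + (-12*(-18) + 1849)) = √(87/199 + (216 + 1849)) = √(87/199 + 2065) = √(411022/199) = √81793378/199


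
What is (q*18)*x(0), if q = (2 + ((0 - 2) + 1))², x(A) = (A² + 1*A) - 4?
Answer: -72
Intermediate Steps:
x(A) = -4 + A + A² (x(A) = (A² + A) - 4 = (A + A²) - 4 = -4 + A + A²)
q = 1 (q = (2 + (-2 + 1))² = (2 - 1)² = 1² = 1)
(q*18)*x(0) = (1*18)*(-4 + 0 + 0²) = 18*(-4 + 0 + 0) = 18*(-4) = -72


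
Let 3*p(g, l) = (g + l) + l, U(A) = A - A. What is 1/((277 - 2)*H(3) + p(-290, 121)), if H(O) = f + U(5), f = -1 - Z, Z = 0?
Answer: -1/291 ≈ -0.0034364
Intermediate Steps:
U(A) = 0
f = -1 (f = -1 - 1*0 = -1 + 0 = -1)
p(g, l) = g/3 + 2*l/3 (p(g, l) = ((g + l) + l)/3 = (g + 2*l)/3 = g/3 + 2*l/3)
H(O) = -1 (H(O) = -1 + 0 = -1)
1/((277 - 2)*H(3) + p(-290, 121)) = 1/((277 - 2)*(-1) + ((⅓)*(-290) + (⅔)*121)) = 1/(275*(-1) + (-290/3 + 242/3)) = 1/(-275 - 16) = 1/(-291) = -1/291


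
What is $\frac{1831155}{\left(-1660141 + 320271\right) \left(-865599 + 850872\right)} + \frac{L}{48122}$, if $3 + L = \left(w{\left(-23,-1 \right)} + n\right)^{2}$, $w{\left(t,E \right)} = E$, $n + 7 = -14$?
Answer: $\frac{159655642360}{15825934665163} \approx 0.010088$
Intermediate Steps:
$n = -21$ ($n = -7 - 14 = -21$)
$L = 481$ ($L = -3 + \left(-1 - 21\right)^{2} = -3 + \left(-22\right)^{2} = -3 + 484 = 481$)
$\frac{1831155}{\left(-1660141 + 320271\right) \left(-865599 + 850872\right)} + \frac{L}{48122} = \frac{1831155}{\left(-1660141 + 320271\right) \left(-865599 + 850872\right)} + \frac{481}{48122} = \frac{1831155}{\left(-1339870\right) \left(-14727\right)} + 481 \cdot \frac{1}{48122} = \frac{1831155}{19732265490} + \frac{481}{48122} = 1831155 \cdot \frac{1}{19732265490} + \frac{481}{48122} = \frac{122077}{1315484366} + \frac{481}{48122} = \frac{159655642360}{15825934665163}$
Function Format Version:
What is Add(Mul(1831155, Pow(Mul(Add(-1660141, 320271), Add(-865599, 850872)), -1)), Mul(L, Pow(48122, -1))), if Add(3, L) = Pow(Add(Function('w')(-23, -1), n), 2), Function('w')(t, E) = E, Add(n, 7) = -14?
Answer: Rational(159655642360, 15825934665163) ≈ 0.010088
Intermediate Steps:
n = -21 (n = Add(-7, -14) = -21)
L = 481 (L = Add(-3, Pow(Add(-1, -21), 2)) = Add(-3, Pow(-22, 2)) = Add(-3, 484) = 481)
Add(Mul(1831155, Pow(Mul(Add(-1660141, 320271), Add(-865599, 850872)), -1)), Mul(L, Pow(48122, -1))) = Add(Mul(1831155, Pow(Mul(Add(-1660141, 320271), Add(-865599, 850872)), -1)), Mul(481, Pow(48122, -1))) = Add(Mul(1831155, Pow(Mul(-1339870, -14727), -1)), Mul(481, Rational(1, 48122))) = Add(Mul(1831155, Pow(19732265490, -1)), Rational(481, 48122)) = Add(Mul(1831155, Rational(1, 19732265490)), Rational(481, 48122)) = Add(Rational(122077, 1315484366), Rational(481, 48122)) = Rational(159655642360, 15825934665163)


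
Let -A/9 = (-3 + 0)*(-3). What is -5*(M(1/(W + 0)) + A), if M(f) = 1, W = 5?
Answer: 400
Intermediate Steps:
A = -81 (A = -9*(-3 + 0)*(-3) = -(-27)*(-3) = -9*9 = -81)
-5*(M(1/(W + 0)) + A) = -5*(1 - 81) = -5*(-80) = 400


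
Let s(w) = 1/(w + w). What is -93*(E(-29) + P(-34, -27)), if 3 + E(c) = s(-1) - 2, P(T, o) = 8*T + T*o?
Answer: -119133/2 ≈ -59567.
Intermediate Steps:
s(w) = 1/(2*w)
E(c) = -11/2 (E(c) = -3 + ((1/2)/(-1) - 2) = -3 + ((1/2)*(-1) - 2) = -3 + (-1/2 - 2) = -3 - 5/2 = -11/2)
-93*(E(-29) + P(-34, -27)) = -93*(-11/2 - 34*(8 - 27)) = -93*(-11/2 - 34*(-19)) = -93*(-11/2 + 646) = -93*1281/2 = -119133/2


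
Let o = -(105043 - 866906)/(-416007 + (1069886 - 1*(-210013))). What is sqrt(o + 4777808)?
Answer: sqrt(99047878361764203)/143982 ≈ 2185.8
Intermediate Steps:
o = 761863/863892 (o = -(-761863)/(-416007 + (1069886 + 210013)) = -(-761863)/(-416007 + 1279899) = -(-761863)/863892 = -1*(-761863/863892) = 761863/863892 ≈ 0.88190)
sqrt(o + 4777808) = sqrt(761863/863892 + 4777808) = sqrt(4127510870599/863892) = sqrt(99047878361764203)/143982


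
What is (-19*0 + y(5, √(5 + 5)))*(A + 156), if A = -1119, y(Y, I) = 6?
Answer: -5778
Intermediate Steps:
(-19*0 + y(5, √(5 + 5)))*(A + 156) = (-19*0 + 6)*(-1119 + 156) = (0 + 6)*(-963) = 6*(-963) = -5778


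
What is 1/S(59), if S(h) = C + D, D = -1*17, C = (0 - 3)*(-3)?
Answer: -⅛ ≈ -0.12500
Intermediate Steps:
C = 9 (C = -3*(-3) = 9)
D = -17
S(h) = -8 (S(h) = 9 - 17 = -8)
1/S(59) = 1/(-8) = -⅛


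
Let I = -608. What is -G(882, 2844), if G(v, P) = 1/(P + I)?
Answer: -1/2236 ≈ -0.00044723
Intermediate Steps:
G(v, P) = 1/(-608 + P) (G(v, P) = 1/(P - 608) = 1/(-608 + P))
-G(882, 2844) = -1/(-608 + 2844) = -1/2236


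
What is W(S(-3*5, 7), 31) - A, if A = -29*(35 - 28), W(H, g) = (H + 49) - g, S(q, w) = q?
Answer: 206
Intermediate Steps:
W(H, g) = 49 + H - g (W(H, g) = (49 + H) - g = 49 + H - g)
A = -203 (A = -29*7 = -203)
W(S(-3*5, 7), 31) - A = (49 - 3*5 - 1*31) - 1*(-203) = (49 - 15 - 31) + 203 = 3 + 203 = 206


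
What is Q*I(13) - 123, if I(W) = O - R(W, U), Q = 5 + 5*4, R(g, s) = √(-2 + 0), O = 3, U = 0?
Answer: -48 - 25*I*√2 ≈ -48.0 - 35.355*I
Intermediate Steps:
R(g, s) = I*√2 (R(g, s) = √(-2) = I*√2)
Q = 25 (Q = 5 + 20 = 25)
I(W) = 3 - I*√2
Q*I(13) - 123 = 25*(3 - I*√2) - 123 = (75 - 25*I*√2) - 123 = -48 - 25*I*√2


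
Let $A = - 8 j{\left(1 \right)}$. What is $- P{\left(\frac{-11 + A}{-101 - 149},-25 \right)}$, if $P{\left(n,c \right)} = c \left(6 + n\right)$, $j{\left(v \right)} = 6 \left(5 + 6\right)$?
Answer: $\frac{2039}{10} \approx 203.9$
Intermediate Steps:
$j{\left(v \right)} = 66$ ($j{\left(v \right)} = 6 \cdot 11 = 66$)
$A = -528$ ($A = \left(-8\right) 66 = -528$)
$- P{\left(\frac{-11 + A}{-101 - 149},-25 \right)} = - \left(-25\right) \left(6 + \frac{-11 - 528}{-101 - 149}\right) = - \left(-25\right) \left(6 - \frac{539}{-250}\right) = - \left(-25\right) \left(6 - - \frac{539}{250}\right) = - \left(-25\right) \left(6 + \frac{539}{250}\right) = - \frac{\left(-25\right) 2039}{250} = \left(-1\right) \left(- \frac{2039}{10}\right) = \frac{2039}{10}$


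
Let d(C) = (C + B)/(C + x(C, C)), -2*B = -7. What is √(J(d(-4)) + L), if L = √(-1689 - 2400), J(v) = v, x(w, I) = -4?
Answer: √(1 + 16*I*√4089)/4 ≈ 5.6572 + 5.6517*I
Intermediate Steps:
B = 7/2 (B = -½*(-7) = 7/2 ≈ 3.5000)
d(C) = (7/2 + C)/(-4 + C) (d(C) = (C + 7/2)/(C - 4) = (7/2 + C)/(-4 + C))
L = I*√4089 (L = √(-4089) = I*√4089 ≈ 63.945*I)
√(J(d(-4)) + L) = √((7/2 - 4)/(-4 - 4) + I*√4089) = √(-½/(-8) + I*√4089) = √(-⅛*(-½) + I*√4089) = √(1/16 + I*√4089)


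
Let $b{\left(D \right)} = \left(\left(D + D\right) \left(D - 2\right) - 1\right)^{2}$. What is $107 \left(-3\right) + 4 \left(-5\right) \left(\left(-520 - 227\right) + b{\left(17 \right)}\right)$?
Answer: $-5167001$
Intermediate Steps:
$b{\left(D \right)} = \left(-1 + 2 D \left(-2 + D\right)\right)^{2}$ ($b{\left(D \right)} = \left(2 D \left(-2 + D\right) - 1\right)^{2} = \left(-1 + 2 D \left(-2 + D\right)\right)^{2}$)
$107 \left(-3\right) + 4 \left(-5\right) \left(\left(-520 - 227\right) + b{\left(17 \right)}\right) = 107 \left(-3\right) + 4 \left(-5\right) \left(\left(-520 - 227\right) + \left(1 - 2 \cdot 17^{2} + 4 \cdot 17\right)^{2}\right) = -321 - 20 \left(-747 + \left(1 - 578 + 68\right)^{2}\right) = -321 - 20 \left(-747 + \left(-509\right)^{2}\right) = -321 - 20 \left(-747 + 259081\right) = -321 - 5166680 = -5167001$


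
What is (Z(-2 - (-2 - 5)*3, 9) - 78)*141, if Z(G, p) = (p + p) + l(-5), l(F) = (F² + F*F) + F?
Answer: -2115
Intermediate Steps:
l(F) = F + 2*F² (l(F) = (F² + F²) + F = 2*F² + F = F + 2*F²)
Z(G, p) = 45 + 2*p (Z(G, p) = (p + p) - 5*(1 + 2*(-5)) = 2*p - 5*(1 - 10) = 2*p - 5*(-9) = 2*p + 45 = 45 + 2*p)
(Z(-2 - (-2 - 5)*3, 9) - 78)*141 = ((45 + 2*9) - 78)*141 = ((45 + 18) - 78)*141 = (63 - 78)*141 = -15*141 = -2115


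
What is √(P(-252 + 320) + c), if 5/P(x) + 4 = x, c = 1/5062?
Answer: √32110797/20248 ≈ 0.27986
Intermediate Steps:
c = 1/5062 ≈ 0.00019755
P(x) = 5/(-4 + x)
√(P(-252 + 320) + c) = √(5/(-4 + (-252 + 320)) + 1/5062) = √(5/(-4 + 68) + 1/5062) = √(5/64 + 1/5062) = √(12687/161984) = √32110797/20248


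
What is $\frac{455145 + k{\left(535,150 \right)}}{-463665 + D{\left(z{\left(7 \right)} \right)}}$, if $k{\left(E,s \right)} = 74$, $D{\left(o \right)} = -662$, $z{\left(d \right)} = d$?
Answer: $- \frac{455219}{464327} \approx -0.98038$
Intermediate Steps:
$\frac{455145 + k{\left(535,150 \right)}}{-463665 + D{\left(z{\left(7 \right)} \right)}} = \frac{455145 + 74}{-463665 - 662} = \frac{455219}{-464327} = 455219 \left(- \frac{1}{464327}\right) = - \frac{455219}{464327}$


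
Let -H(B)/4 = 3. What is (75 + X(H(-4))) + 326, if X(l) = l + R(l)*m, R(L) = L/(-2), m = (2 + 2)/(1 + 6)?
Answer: 2747/7 ≈ 392.43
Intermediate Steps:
m = 4/7 ≈ 0.57143
H(B) = -12 (H(B) = -4*3 = -12)
R(L) = -L/2 (R(L) = L*(-½) = -L/2)
X(l) = 5*l/7 (X(l) = l - l/2*(4/7) = l - 2*l/7 = 5*l/7)
(75 + X(H(-4))) + 326 = (75 + (5/7)*(-12)) + 326 = (75 - 60/7) + 326 = 465/7 + 326 = 2747/7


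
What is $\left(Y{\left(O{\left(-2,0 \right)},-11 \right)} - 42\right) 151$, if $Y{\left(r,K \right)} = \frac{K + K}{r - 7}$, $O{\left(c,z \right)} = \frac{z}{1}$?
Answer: $- \frac{41072}{7} \approx -5867.4$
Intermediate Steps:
$O{\left(c,z \right)} = z$ ($O{\left(c,z \right)} = z 1 = z$)
$Y{\left(r,K \right)} = \frac{2 K}{-7 + r}$
$\left(Y{\left(O{\left(-2,0 \right)},-11 \right)} - 42\right) 151 = \left(2 \left(-11\right) \frac{1}{-7 + 0} - 42\right) 151 = \left(2 \left(-11\right) \frac{1}{-7} + \left(-42 + 0\right)\right) 151 = \left(2 \left(-11\right) \left(- \frac{1}{7}\right) - 42\right) 151 = \left(\frac{22}{7} - 42\right) 151 = \left(- \frac{272}{7}\right) 151 = - \frac{41072}{7}$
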